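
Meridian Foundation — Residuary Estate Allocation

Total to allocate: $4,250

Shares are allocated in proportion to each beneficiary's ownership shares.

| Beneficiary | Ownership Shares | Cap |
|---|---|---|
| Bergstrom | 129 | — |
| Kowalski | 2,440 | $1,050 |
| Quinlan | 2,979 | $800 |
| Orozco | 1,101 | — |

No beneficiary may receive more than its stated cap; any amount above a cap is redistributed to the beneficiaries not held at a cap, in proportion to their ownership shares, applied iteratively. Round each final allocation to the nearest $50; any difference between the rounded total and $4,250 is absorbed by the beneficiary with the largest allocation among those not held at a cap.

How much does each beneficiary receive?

Bergstrom: $250; Kowalski: $1,050; Quinlan: $800; Orozco: $2,150

Sum of ownership shares: 6,649.
Pro-rata shares before constraints: Bergstrom 82.46; Kowalski 1,559.63; Quinlan 1,904.16; Orozco 703.75.
Held at cap: Kowalski ($1,050), Quinlan ($800); balance $2,400 reallocated over remaining ownership shares 1,230.
Remaining shares: Bergstrom 251.71 → $250; Orozco 2,148.29 → $2,150.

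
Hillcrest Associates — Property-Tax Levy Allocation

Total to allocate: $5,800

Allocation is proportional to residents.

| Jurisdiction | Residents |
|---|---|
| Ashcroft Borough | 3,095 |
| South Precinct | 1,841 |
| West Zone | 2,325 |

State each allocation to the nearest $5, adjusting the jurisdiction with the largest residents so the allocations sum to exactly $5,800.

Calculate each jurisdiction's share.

Ashcroft Borough: $2,475 · South Precinct: $1,470 · West Zone: $1,855

Total residents = 7,261.
Raw shares: Ashcroft Borough 3,095/7,261 × $5,800 = 2,472.25; South Precinct 1,841/7,261 × $5,800 = 1,470.57; West Zone 2,325/7,261 × $5,800 = 1,857.18.
After rounding ($5): Ashcroft Borough $2,470; South Precinct $1,470; West Zone $1,855. Sum = $5,795.
Difference $5,800 − $5,795 = +$5 applied to largest residents (Ashcroft Borough): Ashcroft Borough becomes $2,475.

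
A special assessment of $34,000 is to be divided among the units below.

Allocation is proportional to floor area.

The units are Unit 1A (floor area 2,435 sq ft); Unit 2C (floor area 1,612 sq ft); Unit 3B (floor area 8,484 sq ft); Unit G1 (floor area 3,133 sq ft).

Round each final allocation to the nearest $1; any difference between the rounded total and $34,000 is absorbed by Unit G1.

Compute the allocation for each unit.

Total floor area = 15,664.
Raw shares: Unit 1A 2,435/15,664 × $34,000 = 5,285.37; Unit 2C 1,612/15,664 × $34,000 = 3,498.98; Unit 3B 8,484/15,664 × $34,000 = 18,415.22; Unit G1 3,133/15,664 × $34,000 = 6,800.43.
After rounding ($1): Unit 1A $5,285; Unit 2C $3,499; Unit 3B $18,415; Unit G1 $6,800. Sum = $33,999.
Difference $34,000 − $33,999 = +$1 applied to Unit G1: Unit G1 becomes $6,801.

Unit 1A: $5,285 | Unit 2C: $3,499 | Unit 3B: $18,415 | Unit G1: $6,801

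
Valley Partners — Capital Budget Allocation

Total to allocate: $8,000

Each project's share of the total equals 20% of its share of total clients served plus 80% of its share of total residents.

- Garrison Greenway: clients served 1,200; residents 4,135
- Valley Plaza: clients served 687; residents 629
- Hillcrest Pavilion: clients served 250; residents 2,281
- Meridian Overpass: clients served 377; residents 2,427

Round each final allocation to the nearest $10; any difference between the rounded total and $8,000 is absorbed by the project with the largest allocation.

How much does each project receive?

Garrison Greenway: $3,560 · Valley Plaza: $860 · Hillcrest Pavilion: $1,700 · Meridian Overpass: $1,880

Totals — clients served 2,514, residents 9,472.
Combined weights (20% clients served + 80% residents): Garrison Greenway 0.4447; Valley Plaza 0.1078; Hillcrest Pavilion 0.2125; Meridian Overpass 0.2350.
Pro-rata amounts: Garrison Greenway 3,557.64; Valley Plaza 862.23; Hillcrest Pavilion 1,700.33; Meridian Overpass 1,879.80.
At nearest $10: Garrison Greenway $3,560; Valley Plaza $860; Hillcrest Pavilion $1,700; Meridian Overpass $1,880. Sum = $8,000.
Rounded total matches; no reconciliation needed.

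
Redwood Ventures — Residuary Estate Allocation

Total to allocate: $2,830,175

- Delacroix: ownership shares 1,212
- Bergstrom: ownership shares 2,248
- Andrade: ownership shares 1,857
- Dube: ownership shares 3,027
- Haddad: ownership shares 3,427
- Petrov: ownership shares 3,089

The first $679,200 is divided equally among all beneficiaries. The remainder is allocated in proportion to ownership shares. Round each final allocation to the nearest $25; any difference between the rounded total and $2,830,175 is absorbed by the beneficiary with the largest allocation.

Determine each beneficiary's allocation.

Delacroix: $288,625 | Bergstrom: $438,600 | Andrade: $382,000 | Dube: $551,350 | Haddad: $609,275 | Petrov: $560,325

Equal tier: $679,200 ÷ 6 = $113,200 apiece.
Remainder $2,150,975 by ownership shares (total 14,860): Delacroix 175,436.18 → $175,425; Bergstrom 325,396.49 → $325,400; Andrade 268,799.50 → $268,800; Dube 438,156.21 → $438,150; Haddad 496,055.94 → $496,050; Petrov 447,130.67 → $447,125.
Rounding difference +$25 on remainder applied to Haddad.
Totals: Delacroix $113,200 + $175,425 = $288,625; Bergstrom $113,200 + $325,400 = $438,600; Andrade $113,200 + $268,800 = $382,000; Dube $113,200 + $438,150 = $551,350; Haddad $113,200 + $496,075 = $609,275; Petrov $113,200 + $447,125 = $560,325.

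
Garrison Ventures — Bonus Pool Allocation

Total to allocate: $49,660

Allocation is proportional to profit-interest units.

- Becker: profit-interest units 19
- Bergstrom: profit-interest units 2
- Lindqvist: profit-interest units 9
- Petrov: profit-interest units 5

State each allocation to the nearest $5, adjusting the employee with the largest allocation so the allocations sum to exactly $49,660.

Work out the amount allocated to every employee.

Sum of profit-interest units: 35.
Raw shares: Becker 19/35 × $49,660 = 26,958.29; Bergstrom 2/35 × $49,660 = 2,837.71; Lindqvist 9/35 × $49,660 = 12,769.71; Petrov 5/35 × $49,660 = 7,094.29.
At nearest $5: Becker $26,960; Bergstrom $2,840; Lindqvist $12,770; Petrov $7,095. Sum = $49,665.
Difference $49,660 − $49,665 = −$5 applied to largest allocation (Becker): Becker becomes $26,955.

Becker: $26,955 · Bergstrom: $2,840 · Lindqvist: $12,770 · Petrov: $7,095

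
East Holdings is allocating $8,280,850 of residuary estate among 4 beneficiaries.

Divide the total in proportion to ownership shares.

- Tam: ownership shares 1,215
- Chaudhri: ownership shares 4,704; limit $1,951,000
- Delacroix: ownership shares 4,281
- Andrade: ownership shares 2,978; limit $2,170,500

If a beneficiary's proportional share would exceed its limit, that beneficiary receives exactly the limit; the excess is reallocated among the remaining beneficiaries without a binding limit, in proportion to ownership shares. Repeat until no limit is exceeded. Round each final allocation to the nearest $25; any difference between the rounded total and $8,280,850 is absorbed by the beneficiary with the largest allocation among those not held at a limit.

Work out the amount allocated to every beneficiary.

Tam: $919,500 | Chaudhri: $1,951,000 | Delacroix: $3,239,850 | Andrade: $2,170,500

Sum of ownership shares: 13,178.
Proportional shares (ignoring caps): Tam 763,487.08; Chaudhri 2,955,920.35; Delacroix 2,690,113.74; Andrade 1,871,328.83.
Cap binds for Chaudhri ($1,951,000); remaining pool $6,329,850 reallocated over remaining ownership shares 8,474.
Cap binds for Andrade ($2,170,500); remaining pool $4,159,350 reallocated over remaining ownership shares 5,496.
Remaining shares: Tam 919,506.96 → $919,500; Delacroix 3,239,843.04 → $3,239,850.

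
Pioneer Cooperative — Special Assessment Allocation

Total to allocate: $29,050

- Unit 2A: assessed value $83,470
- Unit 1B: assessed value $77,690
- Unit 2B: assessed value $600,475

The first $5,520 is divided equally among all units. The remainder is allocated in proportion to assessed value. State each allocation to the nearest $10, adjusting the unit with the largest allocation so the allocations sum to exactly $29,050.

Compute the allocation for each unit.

$5,520 shared equally gives $1,840 per unit.
Remainder $23,530 by assessed value (total 761,635): Unit 2A 2,578.73 → $2,580; Unit 1B 2,400.16 → $2,400; Unit 2B 18,551.11 → $18,550.
Totals: Unit 2A $1,840 + $2,580 = $4,420; Unit 1B $1,840 + $2,400 = $4,240; Unit 2B $1,840 + $18,550 = $20,390.

Unit 2A: $4,420 · Unit 1B: $4,240 · Unit 2B: $20,390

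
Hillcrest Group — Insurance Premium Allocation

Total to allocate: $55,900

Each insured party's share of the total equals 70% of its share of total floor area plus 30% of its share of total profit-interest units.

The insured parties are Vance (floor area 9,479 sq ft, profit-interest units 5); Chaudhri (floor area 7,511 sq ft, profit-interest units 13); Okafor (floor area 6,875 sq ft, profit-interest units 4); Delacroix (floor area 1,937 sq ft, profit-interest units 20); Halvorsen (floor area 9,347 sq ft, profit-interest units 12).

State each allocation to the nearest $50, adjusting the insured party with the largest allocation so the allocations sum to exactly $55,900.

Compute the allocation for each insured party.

Vance: $12,100 | Chaudhri: $12,400 | Okafor: $8,900 | Delacroix: $8,350 | Halvorsen: $14,150

Totals — floor area 35,149, profit-interest units 54.
Combined weights (70% floor area + 30% profit-interest units): Vance 0.2166; Chaudhri 0.2218; Okafor 0.1591; Delacroix 0.1497; Halvorsen 0.2528.
Pro-rata amounts: Vance 12,105.38; Chaudhri 12,398.92; Okafor 8,895.89; Delacroix 8,367.50; Halvorsen 14,132.31.
After rounding ($50): Vance $12,100; Chaudhri $12,400; Okafor $8,900; Delacroix $8,350; Halvorsen $14,150. Sum = $55,900.
No rounding difference to absorb.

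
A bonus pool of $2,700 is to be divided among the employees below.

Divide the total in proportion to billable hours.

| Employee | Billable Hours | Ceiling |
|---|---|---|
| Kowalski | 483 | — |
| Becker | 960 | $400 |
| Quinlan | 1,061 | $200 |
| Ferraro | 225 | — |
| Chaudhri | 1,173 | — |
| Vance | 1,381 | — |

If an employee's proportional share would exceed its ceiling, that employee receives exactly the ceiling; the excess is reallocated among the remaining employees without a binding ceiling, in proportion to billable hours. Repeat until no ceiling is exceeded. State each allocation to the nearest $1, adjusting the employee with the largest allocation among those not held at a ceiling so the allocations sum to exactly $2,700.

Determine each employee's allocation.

Kowalski: $311 | Becker: $400 | Quinlan: $200 | Ferraro: $145 | Chaudhri: $755 | Vance: $889

Billable hours total: 5,283.
Pro-rata shares before constraints: Kowalski 246.85; Becker 490.63; Quinlan 542.25; Ferraro 114.99; Chaudhri 599.49; Vance 705.79.
Cap binds for Becker ($400), Quinlan ($200); residual $2,100 reallocated over remaining billable hours 3,262.
Shares after redistribution: Kowalski 310.94 → $311; Ferraro 144.85 → $145; Chaudhri 755.15 → $755; Vance 889.06 → $889.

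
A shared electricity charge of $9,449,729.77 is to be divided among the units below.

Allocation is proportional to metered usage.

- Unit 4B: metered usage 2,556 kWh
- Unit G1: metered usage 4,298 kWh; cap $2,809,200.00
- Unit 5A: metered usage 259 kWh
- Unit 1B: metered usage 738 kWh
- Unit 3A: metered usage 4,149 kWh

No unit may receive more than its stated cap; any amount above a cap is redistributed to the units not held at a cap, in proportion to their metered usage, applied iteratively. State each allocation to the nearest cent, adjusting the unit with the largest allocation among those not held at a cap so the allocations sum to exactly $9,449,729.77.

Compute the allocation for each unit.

Unit 4B: $2,203,738.52 · Unit G1: $2,809,200.00 · Unit 5A: $223,305.27 · Unit 1B: $636,290.70 · Unit 3A: $3,577,195.28

Sum of metered usage: 12,000.
Pro-rata shares before constraints: Unit 4B 2,012,792.4410; Unit G1 3,384,578.2126; Unit 5A 203,956.6675; Unit 1B 581,158.3809; Unit 3A 3,267,244.0680.
Capped: Unit G1 ($2,809,200.00); balance $6,640,529.77 reallocated over remaining metered usage 7,702.
Remaining shares: Unit 4B 2,203,738.5214 → $2,203,738.52; Unit 5A 223,305.2727 → $223,305.27; Unit 1B 636,290.6999 → $636,290.70; Unit 3A 3,577,195.2760 → $3,577,195.28.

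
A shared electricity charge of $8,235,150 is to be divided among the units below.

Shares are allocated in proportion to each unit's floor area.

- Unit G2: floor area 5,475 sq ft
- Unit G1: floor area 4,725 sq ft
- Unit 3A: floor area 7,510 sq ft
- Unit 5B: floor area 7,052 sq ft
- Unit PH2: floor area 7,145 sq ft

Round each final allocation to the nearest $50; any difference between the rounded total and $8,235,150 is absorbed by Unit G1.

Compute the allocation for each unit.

Unit G2: $1,413,100 · Unit G1: $1,219,550 · Unit 3A: $1,938,300 · Unit 5B: $1,820,100 · Unit PH2: $1,844,100

Sum of floor area: 31,907.
Pro-rata amounts: Unit G2 5,475/31,907 × $8,235,150 = 1,413,089.49; Unit G1 4,725/31,907 × $8,235,150 = 1,219,515.58; Unit 3A 7,510/31,907 × $8,235,150 = 1,938,320.01; Unit 5B 7,052/31,907 × $8,235,150 = 1,820,110.88; Unit PH2 7,145/31,907 × $8,235,150 = 1,844,114.04.
After rounding ($50): Unit G2 $1,413,100; Unit G1 $1,219,500; Unit 3A $1,938,300; Unit 5B $1,820,100; Unit PH2 $1,844,100. Sum = $8,235,100.
Difference $8,235,150 − $8,235,100 = +$50 applied to Unit G1: Unit G1 becomes $1,219,550.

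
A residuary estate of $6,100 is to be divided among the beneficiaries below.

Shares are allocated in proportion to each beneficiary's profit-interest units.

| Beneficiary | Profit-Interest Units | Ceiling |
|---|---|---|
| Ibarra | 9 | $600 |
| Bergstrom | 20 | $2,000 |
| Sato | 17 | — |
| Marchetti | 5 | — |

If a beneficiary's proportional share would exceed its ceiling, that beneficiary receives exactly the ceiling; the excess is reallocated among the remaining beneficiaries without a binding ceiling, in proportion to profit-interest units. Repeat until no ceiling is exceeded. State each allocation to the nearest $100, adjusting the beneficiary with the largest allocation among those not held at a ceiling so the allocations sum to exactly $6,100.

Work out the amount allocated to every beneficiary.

Ibarra: $600; Bergstrom: $2,000; Sato: $2,700; Marchetti: $800

Profit-interest units total: 51.
Unconstrained shares: Ibarra 1,076.47; Bergstrom 2,392.16; Sato 2,033.33; Marchetti 598.04.
Capped: Ibarra ($600), Bergstrom ($2,000); residual $3,500 reallocated over remaining profit-interest units 22.
Remaining shares: Sato 2,704.55 → $2,700; Marchetti 795.45 → $800.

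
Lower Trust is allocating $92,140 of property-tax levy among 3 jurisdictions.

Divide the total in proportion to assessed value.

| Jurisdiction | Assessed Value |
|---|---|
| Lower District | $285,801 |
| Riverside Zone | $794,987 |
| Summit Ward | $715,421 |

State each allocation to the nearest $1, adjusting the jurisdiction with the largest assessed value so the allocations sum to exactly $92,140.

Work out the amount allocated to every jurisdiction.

Lower District: $14,661; Riverside Zone: $40,780; Summit Ward: $36,699

Sum of assessed value: 285,801 + 794,987 + 715,421 = 1,796,209.
Proportional shares: Lower District 14,660.71; Riverside Zone 40,780.39; Summit Ward 36,698.90.
At nearest $1: Lower District $14,661; Riverside Zone $40,780; Summit Ward $36,699. Sum = $92,140.
Sum already equals the total — no adjustment.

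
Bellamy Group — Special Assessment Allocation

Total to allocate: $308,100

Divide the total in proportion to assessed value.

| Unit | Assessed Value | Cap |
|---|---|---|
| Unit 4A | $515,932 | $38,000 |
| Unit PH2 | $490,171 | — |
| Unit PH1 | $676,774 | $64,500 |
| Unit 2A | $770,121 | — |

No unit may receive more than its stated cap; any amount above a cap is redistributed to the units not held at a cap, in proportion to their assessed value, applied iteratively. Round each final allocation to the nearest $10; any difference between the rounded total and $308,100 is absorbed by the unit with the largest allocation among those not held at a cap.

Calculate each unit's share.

Combined assessed value = 2,452,998.
Pro-rata shares before constraints: Unit 4A 64,801.79; Unit PH2 61,566.17; Unit PH1 85,003.77; Unit 2A 96,728.28.
Cap binds for Unit 4A ($38,000), Unit PH1 ($64,500); remaining pool $205,600 reallocated over remaining assessed value 1,260,292.
Remaining shares: Unit PH2 79,964.93 → $79,960; Unit 2A 125,635.07 → $125,640.

Unit 4A: $38,000 · Unit PH2: $79,960 · Unit PH1: $64,500 · Unit 2A: $125,640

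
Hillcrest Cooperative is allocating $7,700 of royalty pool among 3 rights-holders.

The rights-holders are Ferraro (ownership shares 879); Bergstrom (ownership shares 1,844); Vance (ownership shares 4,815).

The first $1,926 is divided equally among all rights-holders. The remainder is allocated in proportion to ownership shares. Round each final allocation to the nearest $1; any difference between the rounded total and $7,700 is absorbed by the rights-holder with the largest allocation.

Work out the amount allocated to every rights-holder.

Ferraro: $1,315; Bergstrom: $2,054; Vance: $4,331

$1,926 shared equally gives $642 per rights-holder.
Remainder $5,774 by ownership shares (total 7,538): Ferraro 673.30 → $673; Bergstrom 1,412.48 → $1,412; Vance 3,688.22 → $3,688.
Rounding difference +$1 on remainder applied to Vance.
Totals: Ferraro $642 + $673 = $1,315; Bergstrom $642 + $1,412 = $2,054; Vance $642 + $3,689 = $4,331.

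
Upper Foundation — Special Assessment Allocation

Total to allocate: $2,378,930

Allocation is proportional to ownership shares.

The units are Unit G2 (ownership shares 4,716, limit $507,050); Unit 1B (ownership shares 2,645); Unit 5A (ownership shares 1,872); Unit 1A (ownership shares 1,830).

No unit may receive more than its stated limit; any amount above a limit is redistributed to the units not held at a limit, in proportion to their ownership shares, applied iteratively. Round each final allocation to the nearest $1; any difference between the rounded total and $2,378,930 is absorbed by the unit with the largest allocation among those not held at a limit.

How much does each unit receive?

Unit G2: $507,050; Unit 1B: $780,073; Unit 5A: $552,097; Unit 1A: $539,710

Ownership shares total: 11,063.
Pro-rata shares before constraints: Unit G2 1,014,104.12; Unit 1B 568,767.05; Unit 5A 402,545.15; Unit 1A 393,513.69.
Cap binds for Unit G2 ($507,050); balance $1,871,880 reallocated over remaining ownership shares 6,347.
Remaining shares: Unit 1B 780,072.88 → $780,073; Unit 5A 552,096.95 → $552,097; Unit 1A 539,710.16 → $539,710.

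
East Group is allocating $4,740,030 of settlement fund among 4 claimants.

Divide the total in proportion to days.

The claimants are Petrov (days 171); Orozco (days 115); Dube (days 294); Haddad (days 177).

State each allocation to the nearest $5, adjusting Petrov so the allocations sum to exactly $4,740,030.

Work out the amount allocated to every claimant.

Combined days = 757.
Unrounded shares: Petrov 171/757 × $4,740,030 = 1,070,733.33; Orozco 115/757 × $4,740,030 = 720,083.82; Dube 294/757 × $4,740,030 = 1,840,909.93; Haddad 177/757 × $4,740,030 = 1,108,302.92.
After rounding ($5): Petrov $1,070,735; Orozco $720,085; Dube $1,840,910; Haddad $1,108,305. Sum = $4,740,035.
Difference $4,740,030 − $4,740,035 = −$5 applied to Petrov: Petrov becomes $1,070,730.

Petrov: $1,070,730 | Orozco: $720,085 | Dube: $1,840,910 | Haddad: $1,108,305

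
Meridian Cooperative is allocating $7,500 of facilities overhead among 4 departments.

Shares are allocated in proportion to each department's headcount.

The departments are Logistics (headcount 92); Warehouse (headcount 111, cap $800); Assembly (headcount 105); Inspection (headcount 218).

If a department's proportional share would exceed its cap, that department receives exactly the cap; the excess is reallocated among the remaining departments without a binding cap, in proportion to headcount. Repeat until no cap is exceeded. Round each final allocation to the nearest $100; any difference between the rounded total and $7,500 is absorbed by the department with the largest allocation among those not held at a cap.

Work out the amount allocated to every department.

Logistics: $1,500 | Warehouse: $800 | Assembly: $1,700 | Inspection: $3,500

Sum of headcount: 526.
Pro-rata shares before constraints: Logistics 1,311.79; Warehouse 1,582.70; Assembly 1,497.15; Inspection 3,108.37.
Cap binds for Warehouse ($800); balance $6,700 reallocated over remaining headcount 415.
Redistributed shares: Logistics 1,485.30 → $1,500; Assembly 1,695.18 → $1,700; Inspection 3,519.52 → $3,500.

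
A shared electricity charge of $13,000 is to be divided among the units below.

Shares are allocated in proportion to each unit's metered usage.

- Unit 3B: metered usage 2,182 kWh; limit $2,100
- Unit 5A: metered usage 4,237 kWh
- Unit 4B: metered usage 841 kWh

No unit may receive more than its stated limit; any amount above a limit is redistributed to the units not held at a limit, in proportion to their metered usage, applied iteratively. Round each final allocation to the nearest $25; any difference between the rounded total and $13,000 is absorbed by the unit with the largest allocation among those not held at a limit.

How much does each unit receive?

Unit 3B: $2,100 | Unit 5A: $9,100 | Unit 4B: $1,800

Total metered usage = 7,260.
Pro-rata shares before constraints: Unit 3B 3,907.16; Unit 5A 7,586.91; Unit 4B 1,505.92.
Capped: Unit 3B ($2,100); residual $10,900 reallocated over remaining metered usage 5,078.
Shares after redistribution: Unit 5A 9,094.78 → $9,100; Unit 4B 1,805.22 → $1,800.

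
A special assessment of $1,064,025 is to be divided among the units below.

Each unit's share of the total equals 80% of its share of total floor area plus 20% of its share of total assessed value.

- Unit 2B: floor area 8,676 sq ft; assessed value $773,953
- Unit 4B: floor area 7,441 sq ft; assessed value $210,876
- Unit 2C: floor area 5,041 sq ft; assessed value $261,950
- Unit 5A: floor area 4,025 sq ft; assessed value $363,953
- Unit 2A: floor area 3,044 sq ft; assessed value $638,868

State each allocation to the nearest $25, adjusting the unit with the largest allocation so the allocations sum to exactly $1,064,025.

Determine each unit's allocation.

Unit 2B: $334,850; Unit 4B: $244,350; Unit 2C: $176,800; Unit 5A: $155,800; Unit 2A: $152,225

Floor area total 28,227; assessed value total 2,249,600.
Blended shares (80% floor area + 20% assessed value): Unit 2B 0.3147; Unit 4B 0.2296; Unit 2C 0.1662; Unit 5A 0.1464; Unit 2A 0.1431.
Unrounded shares: Unit 2B 334,848.97; Unit 4B 244,340.73; Unit 2C 176,797.21; Unit 5A 155,807.63; Unit 2A 152,230.45.
Rounded to nearest $25: Unit 2B $334,850; Unit 4B $244,350; Unit 2C $176,800; Unit 5A $155,800; Unit 2A $152,225. Sum = $1,064,025.
Rounded total matches; no reconciliation needed.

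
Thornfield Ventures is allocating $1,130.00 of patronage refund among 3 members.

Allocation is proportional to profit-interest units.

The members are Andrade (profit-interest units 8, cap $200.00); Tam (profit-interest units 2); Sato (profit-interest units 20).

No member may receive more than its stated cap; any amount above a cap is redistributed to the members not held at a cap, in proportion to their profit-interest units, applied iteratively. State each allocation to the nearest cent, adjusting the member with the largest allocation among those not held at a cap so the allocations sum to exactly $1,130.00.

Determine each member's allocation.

Andrade: $200.00 | Tam: $84.55 | Sato: $845.45

Total profit-interest units = 30.
Pro-rata shares before constraints: Andrade 301.3333; Tam 75.3333; Sato 753.3333.
Held at cap: Andrade ($200.00); remaining pool $930.00 reallocated over remaining profit-interest units 22.
Remaining shares: Tam 84.5455 → $84.55; Sato 845.4545 → $845.45.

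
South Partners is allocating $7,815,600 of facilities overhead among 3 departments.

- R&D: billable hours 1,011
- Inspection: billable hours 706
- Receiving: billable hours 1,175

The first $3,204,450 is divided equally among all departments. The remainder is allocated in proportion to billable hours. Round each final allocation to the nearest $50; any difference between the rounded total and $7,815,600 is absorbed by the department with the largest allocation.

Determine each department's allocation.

R&D: $2,680,150 · Inspection: $2,193,850 · Receiving: $2,941,600

Equal tier: $3,204,450 ÷ 3 = $1,068,150 apiece.
Remainder $4,611,150 by billable hours (total 2,892): R&D 1,611,989.16 → $1,612,000; Inspection 1,125,681.85 → $1,125,700; Receiving 1,873,478.99 → $1,873,500.
Rounding difference −$50 on remainder applied to Receiving.
Totals: R&D $1,068,150 + $1,612,000 = $2,680,150; Inspection $1,068,150 + $1,125,700 = $2,193,850; Receiving $1,068,150 + $1,873,450 = $2,941,600.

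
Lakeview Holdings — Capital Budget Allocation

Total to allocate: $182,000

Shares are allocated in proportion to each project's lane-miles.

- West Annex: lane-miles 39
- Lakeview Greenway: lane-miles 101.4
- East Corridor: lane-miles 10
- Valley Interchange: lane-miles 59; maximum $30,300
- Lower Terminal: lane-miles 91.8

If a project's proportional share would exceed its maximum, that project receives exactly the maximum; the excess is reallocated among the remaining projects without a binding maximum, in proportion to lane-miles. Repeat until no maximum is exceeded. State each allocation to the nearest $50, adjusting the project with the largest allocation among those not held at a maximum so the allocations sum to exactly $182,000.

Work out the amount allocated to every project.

Lane-miles total: 301.2.
Proportional shares (ignoring caps): West Annex 23,565.74; Lakeview Greenway 61,270.92; East Corridor 6,042.50; Valley Interchange 35,650.73; Lower Terminal 55,470.12.
Capped: Valley Interchange ($30,300); balance $151,700 reallocated over remaining lane-miles 242.2.
Remaining shares: West Annex 24,427.33 → $24,450; Lakeview Greenway 63,511.07 → $63,500; East Corridor 6,263.42 → $6,250; Lower Terminal 57,498.18 → $57,500.

West Annex: $24,450; Lakeview Greenway: $63,500; East Corridor: $6,250; Valley Interchange: $30,300; Lower Terminal: $57,500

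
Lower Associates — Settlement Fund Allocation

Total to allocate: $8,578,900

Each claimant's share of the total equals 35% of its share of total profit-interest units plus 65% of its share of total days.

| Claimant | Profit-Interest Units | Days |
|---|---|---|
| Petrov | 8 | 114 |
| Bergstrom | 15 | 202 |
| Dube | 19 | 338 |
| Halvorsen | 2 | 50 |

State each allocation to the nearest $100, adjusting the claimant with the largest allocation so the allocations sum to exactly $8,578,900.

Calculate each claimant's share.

Totals — profit-interest units 44, days 704.
Composite weights (35% profit-interest units + 65% days): Petrov 0.1689; Bergstrom 0.3058; Dube 0.4632; Halvorsen 0.0621.
Unrounded shares: Petrov 1,448,907.97; Bergstrom 2,623,632.34; Dube 3,973,834.22; Halvorsen 532,525.47.
After rounding ($100): Petrov $1,448,900; Bergstrom $2,623,600; Dube $3,973,800; Halvorsen $532,500. Sum = $8,578,800.
Difference $8,578,900 − $8,578,800 = +$100 applied to largest allocation (Dube): Dube becomes $3,973,900.

Petrov: $1,448,900; Bergstrom: $2,623,600; Dube: $3,973,900; Halvorsen: $532,500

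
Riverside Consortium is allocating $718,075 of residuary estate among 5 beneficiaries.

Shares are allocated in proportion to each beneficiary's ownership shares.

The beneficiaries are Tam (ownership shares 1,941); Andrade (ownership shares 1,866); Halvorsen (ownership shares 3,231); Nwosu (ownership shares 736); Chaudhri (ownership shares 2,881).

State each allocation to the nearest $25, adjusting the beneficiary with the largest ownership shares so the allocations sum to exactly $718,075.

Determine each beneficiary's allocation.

Ownership shares total: 10,655.
Proportional shares: Tam 1,941/10,655 × $718,075 = 130,810.28; Andrade 1,866/10,655 × $718,075 = 125,755.79; Halvorsen 3,231/10,655 × $718,075 = 217,747.57; Nwosu 736/10,655 × $718,075 = 49,601.43; Chaudhri 2,881/10,655 × $718,075 = 194,159.93.
At nearest $25: Tam $130,800; Andrade $125,750; Halvorsen $217,750; Nwosu $49,600; Chaudhri $194,150. Sum = $718,050.
Difference $718,075 − $718,050 = +$25 applied to largest ownership shares (Halvorsen): Halvorsen becomes $217,775.

Tam: $130,800 · Andrade: $125,750 · Halvorsen: $217,775 · Nwosu: $49,600 · Chaudhri: $194,150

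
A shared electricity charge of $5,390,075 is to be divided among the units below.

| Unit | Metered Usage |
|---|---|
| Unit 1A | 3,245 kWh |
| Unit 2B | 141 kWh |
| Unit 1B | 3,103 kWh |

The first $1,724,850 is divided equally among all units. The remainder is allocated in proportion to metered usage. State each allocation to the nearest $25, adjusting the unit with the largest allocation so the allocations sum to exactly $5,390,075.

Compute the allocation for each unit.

Unit 1A: $2,407,825 · Unit 2B: $654,600 · Unit 1B: $2,327,650

First tranche $1,724,850 split equally: $574,950 each.
Remainder $3,665,225 by metered usage (total 6,489): Unit 1A 1,832,894.92 → $1,832,900; Unit 2B 79,641.97 → $79,650; Unit 1B 1,752,688.11 → $1,752,700.
Rounding difference −$25 on remainder applied to Unit 1A.
Totals: Unit 1A $574,950 + $1,832,875 = $2,407,825; Unit 2B $574,950 + $79,650 = $654,600; Unit 1B $574,950 + $1,752,700 = $2,327,650.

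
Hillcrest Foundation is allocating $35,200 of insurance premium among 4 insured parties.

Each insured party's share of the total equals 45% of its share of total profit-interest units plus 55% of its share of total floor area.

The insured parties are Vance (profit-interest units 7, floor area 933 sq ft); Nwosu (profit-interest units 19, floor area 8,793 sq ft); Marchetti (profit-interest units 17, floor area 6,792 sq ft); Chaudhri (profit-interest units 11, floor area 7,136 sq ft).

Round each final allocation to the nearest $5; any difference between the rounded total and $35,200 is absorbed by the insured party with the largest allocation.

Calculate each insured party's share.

Profit-interest units total 54; floor area total 23,654.
Combined weights (45% profit-interest units + 55% floor area): Vance 0.0800; Nwosu 0.3628; Marchetti 0.2996; Chaudhri 0.2576.
Raw shares: Vance 2,816.96; Nwosu 12,770.11; Marchetti 10,545.69; Chaudhri 9,067.24.
Rounded to nearest $5: Vance $2,815; Nwosu $12,770; Marchetti $10,545; Chaudhri $9,065. Sum = $35,195.
Difference $35,200 − $35,195 = +$5 applied to largest allocation (Nwosu): Nwosu becomes $12,775.

Vance: $2,815; Nwosu: $12,775; Marchetti: $10,545; Chaudhri: $9,065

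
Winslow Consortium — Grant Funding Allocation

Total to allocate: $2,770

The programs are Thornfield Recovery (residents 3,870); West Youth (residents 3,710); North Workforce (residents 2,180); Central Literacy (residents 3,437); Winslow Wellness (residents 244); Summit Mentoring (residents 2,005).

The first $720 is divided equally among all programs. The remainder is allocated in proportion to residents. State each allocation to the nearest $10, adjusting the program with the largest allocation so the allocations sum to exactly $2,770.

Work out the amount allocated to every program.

Equal tier: $720 ÷ 6 = $120 apiece.
Remainder $2,050 by residents (total 15,446): Thornfield Recovery 513.63 → $510; West Youth 492.39 → $490; North Workforce 289.33 → $290; Central Literacy 456.16 → $460; Winslow Wellness 32.38 → $30; Summit Mentoring 266.10 → $270.
Totals: Thornfield Recovery $120 + $510 = $630; West Youth $120 + $490 = $610; North Workforce $120 + $290 = $410; Central Literacy $120 + $460 = $580; Winslow Wellness $120 + $30 = $150; Summit Mentoring $120 + $270 = $390.

Thornfield Recovery: $630; West Youth: $610; North Workforce: $410; Central Literacy: $580; Winslow Wellness: $150; Summit Mentoring: $390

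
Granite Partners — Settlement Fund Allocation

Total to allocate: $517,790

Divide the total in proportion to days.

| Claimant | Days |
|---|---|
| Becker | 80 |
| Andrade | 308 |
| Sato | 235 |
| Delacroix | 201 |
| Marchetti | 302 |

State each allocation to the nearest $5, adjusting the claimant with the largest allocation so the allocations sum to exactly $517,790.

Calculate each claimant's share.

Combined days = 1,126.
Proportional shares: Becker 80/1,126 × $517,790 = 36,787.92; Andrade 308/1,126 × $517,790 = 141,633.50; Sato 235/1,126 × $517,790 = 108,064.52; Delacroix 201/1,126 × $517,790 = 92,429.65; Marchetti 302/1,126 × $517,790 = 138,874.40.
Rounded to nearest $5: Becker $36,790; Andrade $141,635; Sato $108,065; Delacroix $92,430; Marchetti $138,875. Sum = $517,795.
Difference $517,790 − $517,795 = −$5 applied to largest allocation (Andrade): Andrade becomes $141,630.

Becker: $36,790 · Andrade: $141,630 · Sato: $108,065 · Delacroix: $92,430 · Marchetti: $138,875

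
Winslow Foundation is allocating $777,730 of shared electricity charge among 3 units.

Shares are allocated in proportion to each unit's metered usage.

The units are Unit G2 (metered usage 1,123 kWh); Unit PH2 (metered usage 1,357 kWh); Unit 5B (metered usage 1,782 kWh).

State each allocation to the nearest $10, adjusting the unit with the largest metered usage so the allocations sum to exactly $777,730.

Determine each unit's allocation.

Unit G2: $204,930; Unit PH2: $247,630; Unit 5B: $325,170

Metered usage total: 1,123 + 1,357 + 1,782 = 4,262.
Proportional shares: Unit G2 204,925.10; Unit PH2 247,625.44; Unit 5B 325,179.46.
At nearest $10: Unit G2 $204,930; Unit PH2 $247,630; Unit 5B $325,180. Sum = $777,740.
Difference $777,730 − $777,740 = −$10 applied to largest metered usage (Unit 5B): Unit 5B becomes $325,170.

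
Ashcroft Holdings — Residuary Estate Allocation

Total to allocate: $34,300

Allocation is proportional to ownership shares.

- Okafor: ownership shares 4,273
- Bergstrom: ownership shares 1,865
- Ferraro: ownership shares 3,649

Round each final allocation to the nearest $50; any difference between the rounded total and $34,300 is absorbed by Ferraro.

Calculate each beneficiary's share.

Okafor: $15,000; Bergstrom: $6,550; Ferraro: $12,750

Total ownership shares = 9,787.
Pro-rata amounts: Okafor 4,273/9,787 × $34,300 = 14,975.37; Bergstrom 1,865/9,787 × $34,300 = 6,536.17; Ferraro 3,649/9,787 × $34,300 = 12,788.46.
After rounding ($50): Okafor $15,000; Bergstrom $6,550; Ferraro $12,800. Sum = $34,350.
Difference $34,300 − $34,350 = −$50 applied to Ferraro: Ferraro becomes $12,750.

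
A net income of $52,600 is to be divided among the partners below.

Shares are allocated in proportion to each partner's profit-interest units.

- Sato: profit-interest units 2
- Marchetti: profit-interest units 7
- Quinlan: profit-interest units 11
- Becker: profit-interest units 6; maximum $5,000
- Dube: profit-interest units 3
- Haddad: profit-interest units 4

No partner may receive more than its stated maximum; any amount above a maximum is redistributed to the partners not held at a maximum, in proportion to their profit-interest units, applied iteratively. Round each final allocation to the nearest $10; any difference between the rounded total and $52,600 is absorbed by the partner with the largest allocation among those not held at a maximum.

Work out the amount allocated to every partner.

Sato: $3,530 · Marchetti: $12,340 · Quinlan: $19,390 · Becker: $5,000 · Dube: $5,290 · Haddad: $7,050

Combined profit-interest units = 33.
Pro-rata shares before constraints: Sato 3,187.88; Marchetti 11,157.58; Quinlan 17,533.33; Becker 9,563.64; Dube 4,781.82; Haddad 6,375.76.
Capped: Becker ($5,000); remaining pool $47,600 reallocated over remaining profit-interest units 27.
Remaining shares: Sato 3,525.93 → $3,530; Marchetti 12,340.74 → $12,340; Quinlan 19,392.59 → $19,390; Dube 5,288.89 → $5,290; Haddad 7,051.85 → $7,050.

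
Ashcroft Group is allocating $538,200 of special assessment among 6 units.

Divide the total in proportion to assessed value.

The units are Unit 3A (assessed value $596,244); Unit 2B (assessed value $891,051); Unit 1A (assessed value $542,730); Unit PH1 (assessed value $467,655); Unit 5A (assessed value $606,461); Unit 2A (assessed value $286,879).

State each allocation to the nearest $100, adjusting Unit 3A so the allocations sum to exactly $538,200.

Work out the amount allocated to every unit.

Assessed value total: 3,391,020.
Pro-rata amounts: Unit 3A 596,244/3,391,020 × $538,200 = 94,631.86; Unit 2B 891,051/3,391,020 × $538,200 = 141,421.65; Unit 1A 542,730/3,391,020 × $538,200 = 86,138.47; Unit PH1 467,655/3,391,020 × $538,200 = 74,223.07; Unit 5A 606,461/3,391,020 × $538,200 = 96,253.43; Unit 2A 286,879/3,391,020 × $538,200 = 45,531.51.
After rounding ($100): Unit 3A $94,600; Unit 2B $141,400; Unit 1A $86,100; Unit PH1 $74,200; Unit 5A $96,300; Unit 2A $45,500. Sum = $538,100.
Difference $538,200 − $538,100 = +$100 applied to Unit 3A: Unit 3A becomes $94,700.

Unit 3A: $94,700; Unit 2B: $141,400; Unit 1A: $86,100; Unit PH1: $74,200; Unit 5A: $96,300; Unit 2A: $45,500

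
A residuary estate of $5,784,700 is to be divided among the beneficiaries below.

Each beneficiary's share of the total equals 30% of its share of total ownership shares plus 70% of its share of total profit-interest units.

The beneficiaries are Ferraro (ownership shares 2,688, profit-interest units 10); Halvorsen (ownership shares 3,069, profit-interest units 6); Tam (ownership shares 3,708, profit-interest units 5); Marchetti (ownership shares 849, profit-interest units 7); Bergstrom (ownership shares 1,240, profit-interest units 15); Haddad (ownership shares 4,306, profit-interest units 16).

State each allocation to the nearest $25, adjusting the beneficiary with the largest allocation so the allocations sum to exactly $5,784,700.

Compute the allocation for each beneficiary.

Ferraro: $980,450; Halvorsen: $747,600; Tam: $748,900; Marchetti: $573,325; Bergstrom: $1,165,150; Haddad: $1,569,275

Totals — ownership shares 15,860, profit-interest units 59.
Composite weights (30% ownership shares + 70% profit-interest units): Ferraro 0.1695; Halvorsen 0.1292; Tam 0.1295; Marchetti 0.0991; Bergstrom 0.2014; Haddad 0.2713.
Unrounded shares: Ferraro 980,442.79; Halvorsen 747,603.89; Tam 748,891.59; Marchetti 573,322.29; Bergstrom 1,165,162.00; Haddad 1,569,277.45.
At nearest $25: Ferraro $980,450; Halvorsen $747,600; Tam $748,900; Marchetti $573,325; Bergstrom $1,165,150; Haddad $1,569,275. Sum = $5,784,700.
Sum already equals the total — no adjustment.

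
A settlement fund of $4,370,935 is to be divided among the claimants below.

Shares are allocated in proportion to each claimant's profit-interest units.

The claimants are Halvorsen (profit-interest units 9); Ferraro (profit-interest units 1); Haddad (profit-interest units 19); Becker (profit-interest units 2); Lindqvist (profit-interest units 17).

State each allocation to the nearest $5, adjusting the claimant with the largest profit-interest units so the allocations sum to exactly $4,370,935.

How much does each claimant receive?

Profit-interest units total: 9 + 1 + 19 + 2 + 17 = 48.
Raw shares: Halvorsen 819,550.31; Ferraro 91,061.15; Haddad 1,730,161.77; Becker 182,122.29; Lindqvist 1,548,039.48.
At nearest $5: Halvorsen $819,550; Ferraro $91,060; Haddad $1,730,160; Becker $182,120; Lindqvist $1,548,040. Sum = $4,370,930.
Difference $4,370,935 − $4,370,930 = +$5 applied to largest profit-interest units (Haddad): Haddad becomes $1,730,165.

Halvorsen: $819,550; Ferraro: $91,060; Haddad: $1,730,165; Becker: $182,120; Lindqvist: $1,548,040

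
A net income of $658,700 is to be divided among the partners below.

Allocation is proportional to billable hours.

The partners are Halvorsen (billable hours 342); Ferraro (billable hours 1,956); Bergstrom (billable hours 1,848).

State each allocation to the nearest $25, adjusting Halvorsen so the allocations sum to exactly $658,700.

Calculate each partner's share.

Halvorsen: $54,350 · Ferraro: $310,750 · Bergstrom: $293,600

Total billable hours = 4,146.
Proportional shares: Halvorsen 342/4,146 × $658,700 = 54,335.60; Ferraro 1,956/4,146 × $658,700 = 310,761.51; Bergstrom 1,848/4,146 × $658,700 = 293,602.89.
Rounded to nearest $25: Halvorsen $54,325; Ferraro $310,750; Bergstrom $293,600. Sum = $658,675.
Difference $658,700 − $658,675 = +$25 applied to Halvorsen: Halvorsen becomes $54,350.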